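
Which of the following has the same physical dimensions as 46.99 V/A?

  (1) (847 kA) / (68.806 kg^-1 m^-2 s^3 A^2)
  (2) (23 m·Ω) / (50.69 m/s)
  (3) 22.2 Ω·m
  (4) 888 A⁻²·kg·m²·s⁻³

Reference: V·A⁻¹ = J·C⁻¹·A⁻¹ = kg·m²·s⁻³·A⁻².
Each option:
  (1) [A] / [kg⁻¹·m⁻²·s³·A²] = kg·m²·s⁻³·A⁻¹
  (2) [kg·m³·s⁻³·A⁻²] / [m·s⁻¹] = kg·m²·s⁻²·A⁻²
  (3) Ω·m = V·A⁻¹·m = kg·m³·s⁻³·A⁻²
  (4) kg·m²·s⁻³·A⁻²  ← same
Only (4) matches kg·m²·s⁻³·A⁻².

(4)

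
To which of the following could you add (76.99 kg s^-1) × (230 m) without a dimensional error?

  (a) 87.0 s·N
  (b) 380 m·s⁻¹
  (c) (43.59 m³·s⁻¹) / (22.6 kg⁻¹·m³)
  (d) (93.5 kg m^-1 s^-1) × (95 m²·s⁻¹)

Reference: [kg·s⁻¹] · [m] = kg·m·s⁻¹.
Each option:
  (a) N·s = kg·m·s⁻²·s = kg·m·s⁻¹  ← same
  (b) m·s⁻¹
  (c) [m³·s⁻¹] / [kg⁻¹·m³] = kg·s⁻¹
  (d) [kg·m⁻¹·s⁻¹] · [m²·s⁻¹] = kg·m·s⁻²
Only (a) matches kg·m·s⁻¹.

(a)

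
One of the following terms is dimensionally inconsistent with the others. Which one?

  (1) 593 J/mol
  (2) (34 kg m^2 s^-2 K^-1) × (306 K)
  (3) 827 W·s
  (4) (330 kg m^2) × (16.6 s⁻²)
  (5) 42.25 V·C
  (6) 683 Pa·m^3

Reduce each to base SI dimensions:
  (1) J·mol⁻¹ = N·m·mol⁻¹ = kg·m²·s⁻²·mol⁻¹
  (2) [kg·m²·s⁻²·K⁻¹] · [K] = kg·m²·s⁻²
  (3) W·s = J·s⁻¹·s = kg·m²·s⁻²
  (4) [kg·m²] · [s⁻²] = kg·m²·s⁻²
  (5) C·V = s·A·J·C⁻¹ = kg·m²·s⁻²
  (6) Pa·m³ = N·m⁻²·m³ = kg·m²·s⁻²
All reduce to kg·m²·s⁻² except (1), which is kg·m²·s⁻²·mol⁻¹.

(1)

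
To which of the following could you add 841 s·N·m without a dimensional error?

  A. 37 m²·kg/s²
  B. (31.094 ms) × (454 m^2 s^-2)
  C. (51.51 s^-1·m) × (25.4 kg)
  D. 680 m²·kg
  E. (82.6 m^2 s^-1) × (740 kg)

Reference: N·m·s = kg·m·s⁻²·m·s = kg·m²·s⁻¹.
Each option:
  A. kg·m²·s⁻²
  B. [s] · [m²·s⁻²] = m²·s⁻¹
  C. [m·s⁻¹] · [kg] = kg·m·s⁻¹
  D. kg·m²
  E. [m²·s⁻¹] · [kg] = kg·m²·s⁻¹  ← same
Only E. matches kg·m²·s⁻¹.

E.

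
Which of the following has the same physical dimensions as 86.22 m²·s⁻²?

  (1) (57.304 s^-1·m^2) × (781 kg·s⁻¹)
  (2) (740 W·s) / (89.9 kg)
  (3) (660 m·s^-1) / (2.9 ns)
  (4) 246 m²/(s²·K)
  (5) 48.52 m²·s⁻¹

Reference: m²·s⁻².
Each option:
  (1) [m²·s⁻¹] · [kg·s⁻¹] = kg·m²·s⁻²
  (2) [kg·m²·s⁻²] / [kg] = m²·s⁻²  ← same
  (3) [m·s⁻¹] / [s] = m·s⁻²
  (4) m²·s⁻²·K⁻¹
  (5) m²·s⁻¹
Only (2) matches m²·s⁻².

(2)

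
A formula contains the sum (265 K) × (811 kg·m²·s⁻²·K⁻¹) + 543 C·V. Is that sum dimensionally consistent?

Yes

Expand each in SI base units:
  (265 K) × (811 kg·m²·s⁻²·K⁻¹):  [K] · [kg·m²·s⁻²·K⁻¹] = kg·m²·s⁻²
  543 C·V:  C·V = s·A·J·C⁻¹ = kg·m²·s⁻²
Both are kg·m²·s⁻², so they have the same dimensions and can be added.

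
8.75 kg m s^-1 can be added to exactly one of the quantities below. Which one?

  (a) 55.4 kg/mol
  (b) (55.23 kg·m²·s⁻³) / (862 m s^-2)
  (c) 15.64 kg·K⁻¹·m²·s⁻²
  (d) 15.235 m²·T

(b)

Reference: kg·m·s⁻¹.
Each option:
  (a) kg·mol⁻¹
  (b) [kg·m²·s⁻³] / [m·s⁻²] = kg·m·s⁻¹  ← same
  (c) kg·m²·s⁻²·K⁻¹
  (d) T·m² = Wb·m⁻²·m² = kg·m²·s⁻²·A⁻¹
Only (b) matches kg·m·s⁻¹.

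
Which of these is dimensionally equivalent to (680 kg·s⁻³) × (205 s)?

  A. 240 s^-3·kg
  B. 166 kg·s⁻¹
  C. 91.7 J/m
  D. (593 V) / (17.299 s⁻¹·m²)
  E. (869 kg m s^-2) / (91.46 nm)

Reference: [kg·s⁻³] · [s] = kg·s⁻².
Each option:
  A. kg·s⁻³
  B. kg·s⁻¹
  C. J·m⁻¹ = N·m·m⁻¹ = kg·m·s⁻²
  D. [kg·m²·s⁻³·A⁻¹] / [m²·s⁻¹] = kg·s⁻²·A⁻¹
  E. [kg·m·s⁻²] / [m] = kg·s⁻²  ← same
Only E. matches kg·s⁻².

E.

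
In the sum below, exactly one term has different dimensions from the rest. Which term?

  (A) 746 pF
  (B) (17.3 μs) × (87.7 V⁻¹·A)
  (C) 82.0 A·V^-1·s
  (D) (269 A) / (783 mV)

Reduce each to base SI dimensions:
  (A) F = C·V⁻¹ = kg⁻¹·m⁻²·s⁴·A²
  (B) [s] · [kg⁻¹·m⁻²·s³·A²] = kg⁻¹·m⁻²·s⁴·A²
  (C) A·s·V⁻¹ = A·s·(J·C⁻¹)⁻¹ = kg⁻¹·m⁻²·s⁴·A²
  (D) [A] / [kg·m²·s⁻³·A⁻¹] = kg⁻¹·m⁻²·s³·A²
All reduce to kg⁻¹·m⁻²·s⁴·A² except (D), which is kg⁻¹·m⁻²·s³·A².

(D)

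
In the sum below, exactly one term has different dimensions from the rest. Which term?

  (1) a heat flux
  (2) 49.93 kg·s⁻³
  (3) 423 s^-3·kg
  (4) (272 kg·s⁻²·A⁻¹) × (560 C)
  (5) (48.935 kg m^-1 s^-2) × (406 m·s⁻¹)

In SI base units:
  (1) [heat flux] = kg·s⁻³
  (2) kg·s⁻³
  (3) kg·s⁻³
  (4) [kg·s⁻²·A⁻¹] · [s·A] = kg·s⁻¹
  (5) [kg·m⁻¹·s⁻²] · [m·s⁻¹] = kg·s⁻³
All reduce to kg·s⁻³ except (4), which is kg·s⁻¹.

(4)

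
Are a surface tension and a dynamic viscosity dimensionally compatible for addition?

Dimensions:
  a surface tension:  [surface tension] = kg·s⁻²
  a dynamic viscosity:  [dynamic viscosity] = kg·m⁻¹·s⁻¹
kg·s⁻² ≠ kg·m⁻¹·s⁻¹, so they cannot be added.

No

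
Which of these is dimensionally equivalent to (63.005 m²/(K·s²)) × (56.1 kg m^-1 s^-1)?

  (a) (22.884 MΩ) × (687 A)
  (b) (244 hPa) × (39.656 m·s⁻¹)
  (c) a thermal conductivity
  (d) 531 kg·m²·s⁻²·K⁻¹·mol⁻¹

Reference: [m²·s⁻²·K⁻¹] · [kg·m⁻¹·s⁻¹] = kg·m·s⁻³·K⁻¹.
Each option:
  (a) [kg·m²·s⁻³·A⁻²] · [A] = kg·m²·s⁻³·A⁻¹
  (b) [kg·m⁻¹·s⁻²] · [m·s⁻¹] = kg·s⁻³
  (c) [thermal conductivity] = kg·m·s⁻³·K⁻¹  ← same
  (d) kg·m²·s⁻²·K⁻¹·mol⁻¹
Only (c) matches kg·m·s⁻³·K⁻¹.

(c)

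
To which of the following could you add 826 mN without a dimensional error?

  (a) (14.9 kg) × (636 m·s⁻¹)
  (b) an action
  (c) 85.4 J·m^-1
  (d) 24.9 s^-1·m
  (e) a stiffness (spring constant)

Reference: N = kg·m·s⁻².
Each option:
  (a) [kg] · [m·s⁻¹] = kg·m·s⁻¹
  (b) [action] = kg·m²·s⁻¹
  (c) J·m⁻¹ = N·m·m⁻¹ = kg·m·s⁻²  ← same
  (d) m·s⁻¹
  (e) [stiffness (spring constant)] = kg·s⁻²
Only (c) matches kg·m·s⁻².

(c)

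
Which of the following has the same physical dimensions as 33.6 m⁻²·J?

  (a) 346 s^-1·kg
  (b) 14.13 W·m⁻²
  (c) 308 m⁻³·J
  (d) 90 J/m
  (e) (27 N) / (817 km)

Reference: J·m⁻² = N·m·m⁻² = kg·s⁻².
Each option:
  (a) kg·s⁻¹
  (b) W·m⁻² = J·s⁻¹·m⁻² = kg·s⁻³
  (c) J·m⁻³ = N·m·m⁻³ = kg·m⁻¹·s⁻²
  (d) J·m⁻¹ = N·m·m⁻¹ = kg·m·s⁻²
  (e) [kg·m·s⁻²] / [m] = kg·s⁻²  ← same
Only (e) matches kg·s⁻².

(e)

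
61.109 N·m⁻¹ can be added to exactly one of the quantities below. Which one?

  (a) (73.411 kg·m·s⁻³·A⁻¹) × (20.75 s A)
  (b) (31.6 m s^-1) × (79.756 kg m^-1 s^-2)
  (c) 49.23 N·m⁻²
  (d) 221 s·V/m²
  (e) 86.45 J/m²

(e)

Reference: N·m⁻¹ = kg·m·s⁻²·m⁻¹ = kg·s⁻².
Each option:
  (a) [kg·m·s⁻³·A⁻¹] · [s·A] = kg·m·s⁻²
  (b) [m·s⁻¹] · [kg·m⁻¹·s⁻²] = kg·s⁻³
  (c) N·m⁻² = kg·m·s⁻²·m⁻² = kg·m⁻¹·s⁻²
  (d) V·s·m⁻² = J·C⁻¹·s·m⁻² = kg·s⁻²·A⁻¹
  (e) J·m⁻² = N·m·m⁻² = kg·s⁻²  ← same
Only (e) matches kg·s⁻².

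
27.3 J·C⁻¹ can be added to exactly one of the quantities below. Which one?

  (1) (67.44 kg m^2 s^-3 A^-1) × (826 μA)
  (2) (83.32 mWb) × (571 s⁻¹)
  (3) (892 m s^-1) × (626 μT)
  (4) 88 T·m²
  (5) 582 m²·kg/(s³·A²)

(2)

Reference: J·C⁻¹ = N·m·(s·A)⁻¹ = kg·m²·s⁻³·A⁻¹.
Each option:
  (1) [kg·m²·s⁻³·A⁻¹] · [A] = kg·m²·s⁻³
  (2) [kg·m²·s⁻²·A⁻¹] · [s⁻¹] = kg·m²·s⁻³·A⁻¹  ← same
  (3) [m·s⁻¹] · [kg·s⁻²·A⁻¹] = kg·m·s⁻³·A⁻¹
  (4) T·m² = Wb·m⁻²·m² = kg·m²·s⁻²·A⁻¹
  (5) kg·m²·s⁻³·A⁻²
Only (2) matches kg·m²·s⁻³·A⁻¹.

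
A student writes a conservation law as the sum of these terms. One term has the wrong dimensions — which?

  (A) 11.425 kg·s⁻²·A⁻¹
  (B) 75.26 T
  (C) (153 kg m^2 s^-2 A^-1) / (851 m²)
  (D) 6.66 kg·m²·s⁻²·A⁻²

(D)

Expand each in SI base units:
  (A) kg·s⁻²·A⁻¹
  (B) T = Wb·m⁻² = kg·s⁻²·A⁻¹
  (C) [kg·m²·s⁻²·A⁻¹] / [m²] = kg·s⁻²·A⁻¹
  (D) kg·m²·s⁻²·A⁻²
All reduce to kg·s⁻²·A⁻¹ except (D), which is kg·m²·s⁻²·A⁻².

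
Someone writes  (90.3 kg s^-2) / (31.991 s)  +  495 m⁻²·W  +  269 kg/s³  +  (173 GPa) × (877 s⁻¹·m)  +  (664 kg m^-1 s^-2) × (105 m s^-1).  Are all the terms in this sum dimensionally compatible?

Yes

Reduce each to base SI dimensions:
  (90.3 kg s^-2) / (31.991 s):  [kg·s⁻²] / [s] = kg·s⁻³
  495 m⁻²·W:  W·m⁻² = J·s⁻¹·m⁻² = kg·s⁻³
  269 kg/s³:  kg·s⁻³
  (173 GPa) × (877 s⁻¹·m):  [kg·m⁻¹·s⁻²] · [m·s⁻¹] = kg·s⁻³
  (664 kg m^-1 s^-2) × (105 m s^-1):  [kg·m⁻¹·s⁻²] · [m·s⁻¹] = kg·s⁻³
Every term reduces to kg·s⁻³.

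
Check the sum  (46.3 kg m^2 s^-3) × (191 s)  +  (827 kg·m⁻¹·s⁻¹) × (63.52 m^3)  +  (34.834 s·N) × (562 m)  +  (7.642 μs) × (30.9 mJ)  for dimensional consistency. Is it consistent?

No

Expand each in SI base units:
  (46.3 kg m^2 s^-3) × (191 s):  [kg·m²·s⁻³] · [s] = kg·m²·s⁻²
  (827 kg·m⁻¹·s⁻¹) × (63.52 m^3):  [kg·m⁻¹·s⁻¹] · [m³] = kg·m²·s⁻¹
  (34.834 s·N) × (562 m):  [kg·m·s⁻¹] · [m] = kg·m²·s⁻¹
  (7.642 μs) × (30.9 mJ):  [s] · [kg·m²·s⁻²] = kg·m²·s⁻¹
The terms do not share a single dimension (kg·m²·s⁻² vs kg·m²·s⁻¹).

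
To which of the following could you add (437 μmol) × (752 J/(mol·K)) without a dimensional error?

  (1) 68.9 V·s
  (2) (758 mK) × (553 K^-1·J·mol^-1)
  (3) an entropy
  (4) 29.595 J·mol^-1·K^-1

Reference: [mol] · [kg·m²·s⁻²·K⁻¹·mol⁻¹] = kg·m²·s⁻²·K⁻¹.
Each option:
  (1) V·s = J·C⁻¹·s = kg·m²·s⁻²·A⁻¹
  (2) [K] · [kg·m²·s⁻²·K⁻¹·mol⁻¹] = kg·m²·s⁻²·mol⁻¹
  (3) [entropy] = kg·m²·s⁻²·K⁻¹  ← same
  (4) J·mol⁻¹·K⁻¹ = N·m·mol⁻¹·K⁻¹ = kg·m²·s⁻²·K⁻¹·mol⁻¹
Only (3) matches kg·m²·s⁻²·K⁻¹.

(3)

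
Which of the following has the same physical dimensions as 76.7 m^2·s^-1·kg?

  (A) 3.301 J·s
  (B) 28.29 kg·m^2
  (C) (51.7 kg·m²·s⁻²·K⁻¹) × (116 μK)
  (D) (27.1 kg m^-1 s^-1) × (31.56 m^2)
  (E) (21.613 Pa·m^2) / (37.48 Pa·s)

Reference: kg·m²·s⁻¹.
Each option:
  (A) J·s = N·m·s = kg·m²·s⁻¹  ← same
  (B) kg·m²
  (C) [kg·m²·s⁻²·K⁻¹] · [K] = kg·m²·s⁻²
  (D) [kg·m⁻¹·s⁻¹] · [m²] = kg·m·s⁻¹
  (E) [kg·m·s⁻²] / [kg·m⁻¹·s⁻¹] = m²·s⁻¹
Only (A) matches kg·m²·s⁻¹.

(A)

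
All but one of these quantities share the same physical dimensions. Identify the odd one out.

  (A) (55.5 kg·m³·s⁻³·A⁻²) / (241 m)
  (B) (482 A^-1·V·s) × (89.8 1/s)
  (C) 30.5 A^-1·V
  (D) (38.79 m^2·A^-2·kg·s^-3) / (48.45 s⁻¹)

Reduce each to base SI dimensions:
  (A) [kg·m³·s⁻³·A⁻²] / [m] = kg·m²·s⁻³·A⁻²
  (B) [kg·m²·s⁻²·A⁻²] · [s⁻¹] = kg·m²·s⁻³·A⁻²
  (C) V·A⁻¹ = J·C⁻¹·A⁻¹ = kg·m²·s⁻³·A⁻²
  (D) [kg·m²·s⁻³·A⁻²] / [s⁻¹] = kg·m²·s⁻²·A⁻²
All reduce to kg·m²·s⁻³·A⁻² except (D), which is kg·m²·s⁻²·A⁻².

(D)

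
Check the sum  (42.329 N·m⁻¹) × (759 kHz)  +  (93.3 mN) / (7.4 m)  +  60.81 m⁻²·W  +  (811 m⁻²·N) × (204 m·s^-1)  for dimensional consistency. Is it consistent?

Dimensions:
  (42.329 N·m⁻¹) × (759 kHz):  [kg·s⁻²] · [s⁻¹] = kg·s⁻³
  (93.3 mN) / (7.4 m):  [kg·m·s⁻²] / [m] = kg·s⁻²
  60.81 m⁻²·W:  W·m⁻² = J·s⁻¹·m⁻² = kg·s⁻³
  (811 m⁻²·N) × (204 m·s^-1):  [kg·m⁻¹·s⁻²] · [m·s⁻¹] = kg·s⁻³
The terms do not share a single dimension (kg·s⁻² vs kg·s⁻³).

No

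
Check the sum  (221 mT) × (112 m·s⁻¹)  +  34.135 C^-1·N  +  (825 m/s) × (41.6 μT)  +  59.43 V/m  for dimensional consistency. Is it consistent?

Work out the base dimensions of each:
  (221 mT) × (112 m·s⁻¹):  [kg·s⁻²·A⁻¹] · [m·s⁻¹] = kg·m·s⁻³·A⁻¹
  34.135 C^-1·N:  N·C⁻¹ = kg·m·s⁻²·(s·A)⁻¹ = kg·m·s⁻³·A⁻¹
  (825 m/s) × (41.6 μT):  [m·s⁻¹] · [kg·s⁻²·A⁻¹] = kg·m·s⁻³·A⁻¹
  59.43 V/m:  V·m⁻¹ = J·C⁻¹·m⁻¹ = kg·m·s⁻³·A⁻¹
Every term reduces to kg·m·s⁻³·A⁻¹.

Yes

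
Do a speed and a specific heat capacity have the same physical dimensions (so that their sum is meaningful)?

Expand each in SI base units:
  a speed:  [speed] = m·s⁻¹
  a specific heat capacity:  [specific heat capacity] = m²·s⁻²·K⁻¹
m·s⁻¹ ≠ m²·s⁻²·K⁻¹, so they cannot be added.

No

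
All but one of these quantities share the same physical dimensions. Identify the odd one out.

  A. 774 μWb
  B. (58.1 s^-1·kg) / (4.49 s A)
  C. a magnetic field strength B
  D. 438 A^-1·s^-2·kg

A.

Reduce each to base SI dimensions:
  A. Wb = V·s = kg·m²·s⁻²·A⁻¹
  B. [kg·s⁻¹] / [s·A] = kg·s⁻²·A⁻¹
  C. [magnetic field strength B] = kg·s⁻²·A⁻¹
  D. kg·s⁻²·A⁻¹
All reduce to kg·s⁻²·A⁻¹ except A., which is kg·m²·s⁻²·A⁻¹.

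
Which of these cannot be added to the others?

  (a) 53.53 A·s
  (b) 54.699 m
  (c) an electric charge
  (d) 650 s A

(b)

Dimensions:
  (a) A·s = s·A
  (b) m
  (c) [electric charge] = s·A
  (d) s·A
All reduce to s·A except (b), which is m.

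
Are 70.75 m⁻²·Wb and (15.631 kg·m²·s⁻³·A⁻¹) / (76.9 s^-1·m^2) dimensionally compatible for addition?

Yes

Reduce each to base SI dimensions:
  70.75 m⁻²·Wb:  Wb·m⁻² = V·s·m⁻² = kg·s⁻²·A⁻¹
  (15.631 kg·m²·s⁻³·A⁻¹) / (76.9 s^-1·m^2):  [kg·m²·s⁻³·A⁻¹] / [m²·s⁻¹] = kg·s⁻²·A⁻¹
Both are kg·s⁻²·A⁻¹, so they have the same dimensions and can be added.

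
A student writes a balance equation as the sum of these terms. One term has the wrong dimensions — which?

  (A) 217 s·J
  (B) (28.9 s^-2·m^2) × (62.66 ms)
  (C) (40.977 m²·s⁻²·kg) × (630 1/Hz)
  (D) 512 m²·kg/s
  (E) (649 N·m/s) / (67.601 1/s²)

(B)

Expand each in SI base units:
  (A) J·s = N·m·s = kg·m²·s⁻¹
  (B) [m²·s⁻²] · [s] = m²·s⁻¹
  (C) [kg·m²·s⁻²] · [s] = kg·m²·s⁻¹
  (D) kg·m²·s⁻¹
  (E) [kg·m²·s⁻³] / [s⁻²] = kg·m²·s⁻¹
All reduce to kg·m²·s⁻¹ except (B), which is m²·s⁻¹.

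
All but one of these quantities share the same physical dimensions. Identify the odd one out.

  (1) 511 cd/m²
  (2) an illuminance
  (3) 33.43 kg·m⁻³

(3)

Dimensions:
  (1) cd·m⁻² = m⁻²·cd
  (2) [illuminance] = m⁻²·cd
  (3) kg·m⁻³
All reduce to m⁻²·cd except (3), which is kg·m⁻³.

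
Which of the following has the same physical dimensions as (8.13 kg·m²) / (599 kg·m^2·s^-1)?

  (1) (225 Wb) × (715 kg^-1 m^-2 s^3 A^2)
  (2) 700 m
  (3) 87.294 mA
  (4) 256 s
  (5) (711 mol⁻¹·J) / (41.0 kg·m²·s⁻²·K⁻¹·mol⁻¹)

Reference: [kg·m²] / [kg·m²·s⁻¹] = s.
Each option:
  (1) [kg·m²·s⁻²·A⁻¹] · [kg⁻¹·m⁻²·s³·A²] = s·A
  (2) m
  (3) A
  (4) s  ← same
  (5) [kg·m²·s⁻²·mol⁻¹] / [kg·m²·s⁻²·K⁻¹·mol⁻¹] = K
Only (4) matches s.

(4)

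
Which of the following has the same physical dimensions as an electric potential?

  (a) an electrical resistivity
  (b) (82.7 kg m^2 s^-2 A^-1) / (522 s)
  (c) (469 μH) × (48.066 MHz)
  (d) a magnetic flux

Reference: [electric potential] = kg·m²·s⁻³·A⁻¹.
Each option:
  (a) [electrical resistivity] = kg·m³·s⁻³·A⁻²
  (b) [kg·m²·s⁻²·A⁻¹] / [s] = kg·m²·s⁻³·A⁻¹  ← same
  (c) [kg·m²·s⁻²·A⁻²] · [s⁻¹] = kg·m²·s⁻³·A⁻²
  (d) [magnetic flux] = kg·m²·s⁻²·A⁻¹
Only (b) matches kg·m²·s⁻³·A⁻¹.

(b)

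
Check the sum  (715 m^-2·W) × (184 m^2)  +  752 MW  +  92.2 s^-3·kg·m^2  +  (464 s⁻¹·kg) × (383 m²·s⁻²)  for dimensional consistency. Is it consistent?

Yes

In SI base units:
  (715 m^-2·W) × (184 m^2):  [kg·s⁻³] · [m²] = kg·m²·s⁻³
  752 MW:  W = J·s⁻¹ = kg·m²·s⁻³
  92.2 s^-3·kg·m^2:  kg·m²·s⁻³
  (464 s⁻¹·kg) × (383 m²·s⁻²):  [kg·s⁻¹] · [m²·s⁻²] = kg·m²·s⁻³
Every term reduces to kg·m²·s⁻³.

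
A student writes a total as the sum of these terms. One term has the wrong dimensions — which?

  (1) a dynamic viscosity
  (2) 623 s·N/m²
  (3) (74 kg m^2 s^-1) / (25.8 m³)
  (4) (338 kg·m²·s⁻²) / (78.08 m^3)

In SI base units:
  (1) [dynamic viscosity] = kg·m⁻¹·s⁻¹
  (2) N·s·m⁻² = kg·m·s⁻²·s·m⁻² = kg·m⁻¹·s⁻¹
  (3) [kg·m²·s⁻¹] / [m³] = kg·m⁻¹·s⁻¹
  (4) [kg·m²·s⁻²] / [m³] = kg·m⁻¹·s⁻²
All reduce to kg·m⁻¹·s⁻¹ except (4), which is kg·m⁻¹·s⁻².

(4)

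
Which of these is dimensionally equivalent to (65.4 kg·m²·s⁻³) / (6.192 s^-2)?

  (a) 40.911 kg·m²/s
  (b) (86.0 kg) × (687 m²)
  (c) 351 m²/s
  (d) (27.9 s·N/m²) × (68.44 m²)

Reference: [kg·m²·s⁻³] / [s⁻²] = kg·m²·s⁻¹.
Each option:
  (a) kg·m²·s⁻¹  ← same
  (b) [kg] · [m²] = kg·m²
  (c) m²·s⁻¹
  (d) [kg·m⁻¹·s⁻¹] · [m²] = kg·m·s⁻¹
Only (a) matches kg·m²·s⁻¹.

(a)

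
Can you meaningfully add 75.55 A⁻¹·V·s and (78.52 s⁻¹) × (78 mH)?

Reduce each to base SI dimensions:
  75.55 A⁻¹·V·s:  V·s·A⁻¹ = J·C⁻¹·s·A⁻¹ = kg·m²·s⁻²·A⁻²
  (78.52 s⁻¹) × (78 mH):  [s⁻¹] · [kg·m²·s⁻²·A⁻²] = kg·m²·s⁻³·A⁻²
kg·m²·s⁻²·A⁻² ≠ kg·m²·s⁻³·A⁻², so they cannot be added.

No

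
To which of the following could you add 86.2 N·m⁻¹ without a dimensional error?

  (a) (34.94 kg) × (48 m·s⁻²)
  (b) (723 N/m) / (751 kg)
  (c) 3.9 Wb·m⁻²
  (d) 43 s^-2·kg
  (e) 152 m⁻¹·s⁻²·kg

Reference: N·m⁻¹ = kg·m·s⁻²·m⁻¹ = kg·s⁻².
Each option:
  (a) [kg] · [m·s⁻²] = kg·m·s⁻²
  (b) [kg·s⁻²] / [kg] = s⁻²
  (c) Wb·m⁻² = V·s·m⁻² = kg·s⁻²·A⁻¹
  (d) kg·s⁻²  ← same
  (e) kg·m⁻¹·s⁻²
Only (d) matches kg·s⁻².

(d)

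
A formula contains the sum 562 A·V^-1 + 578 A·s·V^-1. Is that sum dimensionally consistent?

In SI base units:
  562 A·V^-1:  A·V⁻¹ = A·(J·C⁻¹)⁻¹ = kg⁻¹·m⁻²·s³·A²
  578 A·s·V^-1:  A·s·V⁻¹ = A·s·(J·C⁻¹)⁻¹ = kg⁻¹·m⁻²·s⁴·A²
kg⁻¹·m⁻²·s³·A² ≠ kg⁻¹·m⁻²·s⁴·A², so they cannot be added.

No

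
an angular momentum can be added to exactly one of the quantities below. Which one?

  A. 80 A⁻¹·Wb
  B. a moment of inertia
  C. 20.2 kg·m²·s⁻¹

C.

Reference: [angular momentum] = kg·m²·s⁻¹.
Each option:
  A. Wb·A⁻¹ = V·s·A⁻¹ = kg·m²·s⁻²·A⁻²
  B. [moment of inertia] = kg·m²
  C. kg·m²·s⁻¹  ← same
Only C. matches kg·m²·s⁻¹.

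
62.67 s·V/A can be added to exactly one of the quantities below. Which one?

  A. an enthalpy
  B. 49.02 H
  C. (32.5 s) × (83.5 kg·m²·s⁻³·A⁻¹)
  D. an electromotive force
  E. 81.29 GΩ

Reference: V·s·A⁻¹ = J·C⁻¹·s·A⁻¹ = kg·m²·s⁻²·A⁻².
Each option:
  A. [enthalpy] = kg·m²·s⁻²
  B. H = V·s·A⁻¹ = kg·m²·s⁻²·A⁻²  ← same
  C. [s] · [kg·m²·s⁻³·A⁻¹] = kg·m²·s⁻²·A⁻¹
  D. [electromotive force] = kg·m²·s⁻³·A⁻¹
  E. Ω = V·A⁻¹ = kg·m²·s⁻³·A⁻²
Only B. matches kg·m²·s⁻²·A⁻².

B.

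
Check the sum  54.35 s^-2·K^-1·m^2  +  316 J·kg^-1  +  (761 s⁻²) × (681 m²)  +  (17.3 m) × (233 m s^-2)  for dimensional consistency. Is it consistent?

In SI base units:
  54.35 s^-2·K^-1·m^2:  m²·s⁻²·K⁻¹
  316 J·kg^-1:  J·kg⁻¹ = N·m·kg⁻¹ = m²·s⁻²
  (761 s⁻²) × (681 m²):  [s⁻²] · [m²] = m²·s⁻²
  (17.3 m) × (233 m s^-2):  [m] · [m·s⁻²] = m²·s⁻²
The terms do not share a single dimension (m²·s⁻² vs m²·s⁻²·K⁻¹).

No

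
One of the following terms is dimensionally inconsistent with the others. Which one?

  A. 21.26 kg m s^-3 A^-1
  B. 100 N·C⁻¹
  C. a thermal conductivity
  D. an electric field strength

C.

Dimensions:
  A. kg·m·s⁻³·A⁻¹
  B. N·C⁻¹ = kg·m·s⁻²·(s·A)⁻¹ = kg·m·s⁻³·A⁻¹
  C. [thermal conductivity] = kg·m·s⁻³·K⁻¹
  D. [electric field strength] = kg·m·s⁻³·A⁻¹
All reduce to kg·m·s⁻³·A⁻¹ except C., which is kg·m·s⁻³·K⁻¹.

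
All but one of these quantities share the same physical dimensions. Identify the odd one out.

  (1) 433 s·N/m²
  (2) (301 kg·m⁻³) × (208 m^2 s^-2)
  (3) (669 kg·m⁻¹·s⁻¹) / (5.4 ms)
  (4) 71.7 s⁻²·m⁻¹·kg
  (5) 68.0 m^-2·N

Dimensions:
  (1) N·s·m⁻² = kg·m·s⁻²·s·m⁻² = kg·m⁻¹·s⁻¹
  (2) [kg·m⁻³] · [m²·s⁻²] = kg·m⁻¹·s⁻²
  (3) [kg·m⁻¹·s⁻¹] / [s] = kg·m⁻¹·s⁻²
  (4) kg·m⁻¹·s⁻²
  (5) N·m⁻² = kg·m·s⁻²·m⁻² = kg·m⁻¹·s⁻²
All reduce to kg·m⁻¹·s⁻² except (1), which is kg·m⁻¹·s⁻¹.

(1)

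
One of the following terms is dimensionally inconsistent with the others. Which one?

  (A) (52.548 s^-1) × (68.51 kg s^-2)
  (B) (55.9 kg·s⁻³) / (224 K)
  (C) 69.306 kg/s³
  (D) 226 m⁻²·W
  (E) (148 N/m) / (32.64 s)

In SI base units:
  (A) [s⁻¹] · [kg·s⁻²] = kg·s⁻³
  (B) [kg·s⁻³] / [K] = kg·s⁻³·K⁻¹
  (C) kg·s⁻³
  (D) W·m⁻² = J·s⁻¹·m⁻² = kg·s⁻³
  (E) [kg·s⁻²] / [s] = kg·s⁻³
All reduce to kg·s⁻³ except (B), which is kg·s⁻³·K⁻¹.

(B)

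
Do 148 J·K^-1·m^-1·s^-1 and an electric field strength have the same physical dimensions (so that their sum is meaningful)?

Work out the base dimensions of each:
  148 J·K^-1·m^-1·s^-1:  J·s⁻¹·m⁻¹·K⁻¹ = N·m·s⁻¹·m⁻¹·K⁻¹ = kg·m·s⁻³·K⁻¹
  an electric field strength:  [electric field strength] = kg·m·s⁻³·A⁻¹
kg·m·s⁻³·K⁻¹ ≠ kg·m·s⁻³·A⁻¹, so they cannot be added.

No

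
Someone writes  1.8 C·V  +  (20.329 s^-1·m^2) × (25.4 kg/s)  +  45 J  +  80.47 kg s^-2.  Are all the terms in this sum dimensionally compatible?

Work out the base dimensions of each:
  1.8 C·V:  C·V = s·A·J·C⁻¹ = kg·m²·s⁻²
  (20.329 s^-1·m^2) × (25.4 kg/s):  [m²·s⁻¹] · [kg·s⁻¹] = kg·m²·s⁻²
  45 J:  J = N·m = kg·m²·s⁻²
  80.47 kg s^-2:  kg·s⁻²
The terms do not share a single dimension (kg·m²·s⁻² vs kg·s⁻²).

No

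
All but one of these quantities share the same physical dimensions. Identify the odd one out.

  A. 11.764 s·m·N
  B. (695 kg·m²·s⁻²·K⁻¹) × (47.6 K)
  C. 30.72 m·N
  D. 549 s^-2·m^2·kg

Work out the base dimensions of each:
  A. N·m·s = kg·m·s⁻²·m·s = kg·m²·s⁻¹
  B. [kg·m²·s⁻²·K⁻¹] · [K] = kg·m²·s⁻²
  C. N·m = kg·m·s⁻²·m = kg·m²·s⁻²
  D. kg·m²·s⁻²
All reduce to kg·m²·s⁻² except A., which is kg·m²·s⁻¹.

A.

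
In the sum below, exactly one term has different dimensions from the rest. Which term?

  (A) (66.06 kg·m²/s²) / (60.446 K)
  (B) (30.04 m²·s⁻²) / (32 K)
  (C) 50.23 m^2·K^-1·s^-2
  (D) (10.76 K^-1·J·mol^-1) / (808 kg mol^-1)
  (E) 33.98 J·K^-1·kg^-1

(A)

In SI base units:
  (A) [kg·m²·s⁻²] / [K] = kg·m²·s⁻²·K⁻¹
  (B) [m²·s⁻²] / [K] = m²·s⁻²·K⁻¹
  (C) m²·s⁻²·K⁻¹
  (D) [kg·m²·s⁻²·K⁻¹·mol⁻¹] / [kg·mol⁻¹] = m²·s⁻²·K⁻¹
  (E) J·kg⁻¹·K⁻¹ = N·m·kg⁻¹·K⁻¹ = m²·s⁻²·K⁻¹
All reduce to m²·s⁻²·K⁻¹ except (A), which is kg·m²·s⁻²·K⁻¹.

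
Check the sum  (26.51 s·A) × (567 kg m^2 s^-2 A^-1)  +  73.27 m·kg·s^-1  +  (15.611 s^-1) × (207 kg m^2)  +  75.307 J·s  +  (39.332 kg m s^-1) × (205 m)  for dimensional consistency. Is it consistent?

Reduce each to base SI dimensions:
  (26.51 s·A) × (567 kg m^2 s^-2 A^-1):  [s·A] · [kg·m²·s⁻²·A⁻¹] = kg·m²·s⁻¹
  73.27 m·kg·s^-1:  kg·m·s⁻¹
  (15.611 s^-1) × (207 kg m^2):  [s⁻¹] · [kg·m²] = kg·m²·s⁻¹
  75.307 J·s:  J·s = N·m·s = kg·m²·s⁻¹
  (39.332 kg m s^-1) × (205 m):  [kg·m·s⁻¹] · [m] = kg·m²·s⁻¹
The terms do not share a single dimension (kg·m²·s⁻¹ vs kg·m·s⁻¹).

No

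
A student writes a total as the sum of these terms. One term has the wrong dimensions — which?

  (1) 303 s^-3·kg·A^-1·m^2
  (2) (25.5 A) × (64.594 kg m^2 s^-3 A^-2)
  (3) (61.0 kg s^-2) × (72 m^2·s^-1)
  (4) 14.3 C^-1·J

(3)

Work out the base dimensions of each:
  (1) kg·m²·s⁻³·A⁻¹
  (2) [A] · [kg·m²·s⁻³·A⁻²] = kg·m²·s⁻³·A⁻¹
  (3) [kg·s⁻²] · [m²·s⁻¹] = kg·m²·s⁻³
  (4) J·C⁻¹ = N·m·(s·A)⁻¹ = kg·m²·s⁻³·A⁻¹
All reduce to kg·m²·s⁻³·A⁻¹ except (3), which is kg·m²·s⁻³.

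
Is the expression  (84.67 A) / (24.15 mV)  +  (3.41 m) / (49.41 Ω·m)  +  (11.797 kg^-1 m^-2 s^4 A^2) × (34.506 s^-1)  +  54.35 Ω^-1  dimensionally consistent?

Yes

Expand each in SI base units:
  (84.67 A) / (24.15 mV):  [A] / [kg·m²·s⁻³·A⁻¹] = kg⁻¹·m⁻²·s³·A²
  (3.41 m) / (49.41 Ω·m):  [m] / [kg·m³·s⁻³·A⁻²] = kg⁻¹·m⁻²·s³·A²
  (11.797 kg^-1 m^-2 s^4 A^2) × (34.506 s^-1):  [kg⁻¹·m⁻²·s⁴·A²] · [s⁻¹] = kg⁻¹·m⁻²·s³·A²
  54.35 Ω^-1:  Ω⁻¹ = (V·A⁻¹)⁻¹ = kg⁻¹·m⁻²·s³·A²
Every term reduces to kg⁻¹·m⁻²·s³·A².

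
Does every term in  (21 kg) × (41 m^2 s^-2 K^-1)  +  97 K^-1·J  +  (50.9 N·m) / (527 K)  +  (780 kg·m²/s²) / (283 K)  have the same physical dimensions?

Dimensions:
  (21 kg) × (41 m^2 s^-2 K^-1):  [kg] · [m²·s⁻²·K⁻¹] = kg·m²·s⁻²·K⁻¹
  97 K^-1·J:  J·K⁻¹ = N·m·K⁻¹ = kg·m²·s⁻²·K⁻¹
  (50.9 N·m) / (527 K):  [kg·m²·s⁻²] / [K] = kg·m²·s⁻²·K⁻¹
  (780 kg·m²/s²) / (283 K):  [kg·m²·s⁻²] / [K] = kg·m²·s⁻²·K⁻¹
Every term reduces to kg·m²·s⁻²·K⁻¹.

Yes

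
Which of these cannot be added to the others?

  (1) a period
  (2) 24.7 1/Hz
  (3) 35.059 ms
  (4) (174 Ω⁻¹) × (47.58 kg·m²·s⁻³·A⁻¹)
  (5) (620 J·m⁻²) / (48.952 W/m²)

In SI base units:
  (1) [period] = s
  (2) Hz⁻¹ = (s⁻¹)⁻¹ = s
  (3) s
  (4) [kg⁻¹·m⁻²·s³·A²] · [kg·m²·s⁻³·A⁻¹] = A
  (5) [kg·s⁻²] / [kg·s⁻³] = s
All reduce to s except (4), which is A.

(4)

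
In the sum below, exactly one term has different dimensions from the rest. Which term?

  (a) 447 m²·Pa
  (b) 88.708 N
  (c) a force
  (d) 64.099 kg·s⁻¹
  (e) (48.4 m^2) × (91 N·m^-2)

Expand each in SI base units:
  (a) Pa·m² = N·m⁻²·m² = kg·m·s⁻²
  (b) N = kg·m·s⁻²
  (c) [force] = kg·m·s⁻²
  (d) kg·s⁻¹
  (e) [m²] · [kg·m⁻¹·s⁻²] = kg·m·s⁻²
All reduce to kg·m·s⁻² except (d), which is kg·s⁻¹.

(d)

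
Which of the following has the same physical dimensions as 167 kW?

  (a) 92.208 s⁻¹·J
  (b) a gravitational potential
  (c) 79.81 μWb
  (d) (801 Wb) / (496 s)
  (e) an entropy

Reference: W = J·s⁻¹ = kg·m²·s⁻³.
Each option:
  (a) J·s⁻¹ = N·m·s⁻¹ = kg·m²·s⁻³  ← same
  (b) [gravitational potential] = m²·s⁻²
  (c) Wb = V·s = kg·m²·s⁻²·A⁻¹
  (d) [kg·m²·s⁻²·A⁻¹] / [s] = kg·m²·s⁻³·A⁻¹
  (e) [entropy] = kg·m²·s⁻²·K⁻¹
Only (a) matches kg·m²·s⁻³.

(a)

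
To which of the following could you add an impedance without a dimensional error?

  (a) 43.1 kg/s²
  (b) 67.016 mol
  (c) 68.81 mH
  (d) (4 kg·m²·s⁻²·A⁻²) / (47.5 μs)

(d)

Reference: [impedance] = kg·m²·s⁻³·A⁻².
Each option:
  (a) kg·s⁻²
  (b) mol
  (c) H = V·s·A⁻¹ = kg·m²·s⁻²·A⁻²
  (d) [kg·m²·s⁻²·A⁻²] / [s] = kg·m²·s⁻³·A⁻²  ← same
Only (d) matches kg·m²·s⁻³·A⁻².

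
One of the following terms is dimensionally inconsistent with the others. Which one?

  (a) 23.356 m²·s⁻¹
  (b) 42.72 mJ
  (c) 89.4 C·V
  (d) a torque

(a)

In SI base units:
  (a) m²·s⁻¹
  (b) J = N·m = kg·m²·s⁻²
  (c) C·V = s·A·J·C⁻¹ = kg·m²·s⁻²
  (d) [torque] = kg·m²·s⁻²
All reduce to kg·m²·s⁻² except (a), which is m²·s⁻¹.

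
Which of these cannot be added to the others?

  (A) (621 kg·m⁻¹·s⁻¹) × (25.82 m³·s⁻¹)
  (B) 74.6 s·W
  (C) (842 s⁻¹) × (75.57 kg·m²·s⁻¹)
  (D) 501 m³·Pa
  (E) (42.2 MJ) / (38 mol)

(E)

Work out the base dimensions of each:
  (A) [kg·m⁻¹·s⁻¹] · [m³·s⁻¹] = kg·m²·s⁻²
  (B) W·s = J·s⁻¹·s = kg·m²·s⁻²
  (C) [s⁻¹] · [kg·m²·s⁻¹] = kg·m²·s⁻²
  (D) Pa·m³ = N·m⁻²·m³ = kg·m²·s⁻²
  (E) [kg·m²·s⁻²] / [mol] = kg·m²·s⁻²·mol⁻¹
All reduce to kg·m²·s⁻² except (E), which is kg·m²·s⁻²·mol⁻¹.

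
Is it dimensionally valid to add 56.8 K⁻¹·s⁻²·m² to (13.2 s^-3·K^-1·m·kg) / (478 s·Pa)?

Yes

In SI base units:
  56.8 K⁻¹·s⁻²·m²:  m²·s⁻²·K⁻¹
  (13.2 s^-3·K^-1·m·kg) / (478 s·Pa):  [kg·m·s⁻³·K⁻¹] / [kg·m⁻¹·s⁻¹] = m²·s⁻²·K⁻¹
Both are m²·s⁻²·K⁻¹, so they have the same dimensions and can be added.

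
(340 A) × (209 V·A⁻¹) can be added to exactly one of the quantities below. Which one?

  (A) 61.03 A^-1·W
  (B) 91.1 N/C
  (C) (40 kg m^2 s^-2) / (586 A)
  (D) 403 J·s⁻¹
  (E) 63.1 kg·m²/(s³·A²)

(A)

Reference: [A] · [kg·m²·s⁻³·A⁻²] = kg·m²·s⁻³·A⁻¹.
Each option:
  (A) W·A⁻¹ = J·s⁻¹·A⁻¹ = kg·m²·s⁻³·A⁻¹  ← same
  (B) N·C⁻¹ = kg·m·s⁻²·(s·A)⁻¹ = kg·m·s⁻³·A⁻¹
  (C) [kg·m²·s⁻²] / [A] = kg·m²·s⁻²·A⁻¹
  (D) J·s⁻¹ = N·m·s⁻¹ = kg·m²·s⁻³
  (E) kg·m²·s⁻³·A⁻²
Only (A) matches kg·m²·s⁻³·A⁻¹.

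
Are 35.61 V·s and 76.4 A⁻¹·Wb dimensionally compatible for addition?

Expand each in SI base units:
  35.61 V·s:  V·s = J·C⁻¹·s = kg·m²·s⁻²·A⁻¹
  76.4 A⁻¹·Wb:  Wb·A⁻¹ = V·s·A⁻¹ = kg·m²·s⁻²·A⁻²
kg·m²·s⁻²·A⁻¹ ≠ kg·m²·s⁻²·A⁻², so they cannot be added.

No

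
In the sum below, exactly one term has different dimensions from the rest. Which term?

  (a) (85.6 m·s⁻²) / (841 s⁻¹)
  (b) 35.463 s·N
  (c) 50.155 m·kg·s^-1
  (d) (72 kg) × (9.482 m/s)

(a)

In SI base units:
  (a) [m·s⁻²] / [s⁻¹] = m·s⁻¹
  (b) N·s = kg·m·s⁻²·s = kg·m·s⁻¹
  (c) kg·m·s⁻¹
  (d) [kg] · [m·s⁻¹] = kg·m·s⁻¹
All reduce to kg·m·s⁻¹ except (a), which is m·s⁻¹.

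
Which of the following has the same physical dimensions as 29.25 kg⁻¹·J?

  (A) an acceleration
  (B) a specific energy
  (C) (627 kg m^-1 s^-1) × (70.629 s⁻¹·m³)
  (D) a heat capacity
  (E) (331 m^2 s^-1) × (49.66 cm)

(B)

Reference: J·kg⁻¹ = N·m·kg⁻¹ = m²·s⁻².
Each option:
  (A) [acceleration] = m·s⁻²
  (B) [specific energy] = m²·s⁻²  ← same
  (C) [kg·m⁻¹·s⁻¹] · [m³·s⁻¹] = kg·m²·s⁻²
  (D) [heat capacity] = kg·m²·s⁻²·K⁻¹
  (E) [m²·s⁻¹] · [m] = m³·s⁻¹
Only (B) matches m²·s⁻².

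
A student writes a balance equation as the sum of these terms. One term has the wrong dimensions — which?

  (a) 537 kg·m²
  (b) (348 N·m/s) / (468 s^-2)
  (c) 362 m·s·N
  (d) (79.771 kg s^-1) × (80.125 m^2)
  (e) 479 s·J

(a)

Dimensions:
  (a) kg·m²
  (b) [kg·m²·s⁻³] / [s⁻²] = kg·m²·s⁻¹
  (c) N·m·s = kg·m·s⁻²·m·s = kg·m²·s⁻¹
  (d) [kg·s⁻¹] · [m²] = kg·m²·s⁻¹
  (e) J·s = N·m·s = kg·m²·s⁻¹
All reduce to kg·m²·s⁻¹ except (a), which is kg·m².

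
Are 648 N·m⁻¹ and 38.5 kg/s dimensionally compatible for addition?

No

Reduce each to base SI dimensions:
  648 N·m⁻¹:  N·m⁻¹ = kg·m·s⁻²·m⁻¹ = kg·s⁻²
  38.5 kg/s:  kg·s⁻¹
kg·s⁻² ≠ kg·s⁻¹, so they cannot be added.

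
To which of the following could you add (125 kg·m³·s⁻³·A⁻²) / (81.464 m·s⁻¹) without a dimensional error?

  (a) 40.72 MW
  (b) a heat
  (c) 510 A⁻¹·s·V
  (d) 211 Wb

Reference: [kg·m³·s⁻³·A⁻²] / [m·s⁻¹] = kg·m²·s⁻²·A⁻².
Each option:
  (a) W = J·s⁻¹ = kg·m²·s⁻³
  (b) [heat] = kg·m²·s⁻²
  (c) V·s·A⁻¹ = J·C⁻¹·s·A⁻¹ = kg·m²·s⁻²·A⁻²  ← same
  (d) Wb = V·s = kg·m²·s⁻²·A⁻¹
Only (c) matches kg·m²·s⁻²·A⁻².

(c)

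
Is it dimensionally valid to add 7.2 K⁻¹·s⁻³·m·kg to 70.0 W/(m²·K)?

No

Dimensions:
  7.2 K⁻¹·s⁻³·m·kg:  kg·m·s⁻³·K⁻¹
  70.0 W/(m²·K):  W·m⁻²·K⁻¹ = J·s⁻¹·m⁻²·K⁻¹ = kg·s⁻³·K⁻¹
kg·m·s⁻³·K⁻¹ ≠ kg·s⁻³·K⁻¹, so they cannot be added.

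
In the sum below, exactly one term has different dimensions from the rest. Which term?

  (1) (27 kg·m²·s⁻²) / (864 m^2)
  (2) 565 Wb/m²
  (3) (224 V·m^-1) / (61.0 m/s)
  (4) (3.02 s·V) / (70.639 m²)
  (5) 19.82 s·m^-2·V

Expand each in SI base units:
  (1) [kg·m²·s⁻²] / [m²] = kg·s⁻²
  (2) Wb·m⁻² = V·s·m⁻² = kg·s⁻²·A⁻¹
  (3) [kg·m·s⁻³·A⁻¹] / [m·s⁻¹] = kg·s⁻²·A⁻¹
  (4) [kg·m²·s⁻²·A⁻¹] / [m²] = kg·s⁻²·A⁻¹
  (5) V·s·m⁻² = J·C⁻¹·s·m⁻² = kg·s⁻²·A⁻¹
All reduce to kg·s⁻²·A⁻¹ except (1), which is kg·s⁻².

(1)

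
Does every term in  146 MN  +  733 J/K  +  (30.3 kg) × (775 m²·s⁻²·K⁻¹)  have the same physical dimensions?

No

Dimensions:
  146 MN:  N = kg·m·s⁻²
  733 J/K:  J·K⁻¹ = N·m·K⁻¹ = kg·m²·s⁻²·K⁻¹
  (30.3 kg) × (775 m²·s⁻²·K⁻¹):  [kg] · [m²·s⁻²·K⁻¹] = kg·m²·s⁻²·K⁻¹
The terms do not share a single dimension (kg·m²·s⁻²·K⁻¹ vs kg·m·s⁻²).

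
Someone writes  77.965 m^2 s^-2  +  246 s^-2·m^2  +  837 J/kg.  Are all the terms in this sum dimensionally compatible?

Yes

In SI base units:
  77.965 m^2 s^-2:  m²·s⁻²
  246 s^-2·m^2:  m²·s⁻²
  837 J/kg:  J·kg⁻¹ = N·m·kg⁻¹ = m²·s⁻²
Every term reduces to m²·s⁻².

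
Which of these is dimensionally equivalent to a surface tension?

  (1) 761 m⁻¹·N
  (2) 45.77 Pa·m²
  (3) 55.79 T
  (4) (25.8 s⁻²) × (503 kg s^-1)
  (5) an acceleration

(1)

Reference: [surface tension] = kg·s⁻².
Each option:
  (1) N·m⁻¹ = kg·m·s⁻²·m⁻¹ = kg·s⁻²  ← same
  (2) Pa·m² = N·m⁻²·m² = kg·m·s⁻²
  (3) T = Wb·m⁻² = kg·s⁻²·A⁻¹
  (4) [s⁻²] · [kg·s⁻¹] = kg·s⁻³
  (5) [acceleration] = m·s⁻²
Only (1) matches kg·s⁻².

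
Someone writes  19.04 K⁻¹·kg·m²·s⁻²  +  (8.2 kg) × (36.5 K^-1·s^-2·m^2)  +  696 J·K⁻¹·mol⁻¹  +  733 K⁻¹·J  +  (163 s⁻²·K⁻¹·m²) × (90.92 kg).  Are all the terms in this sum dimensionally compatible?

No

Reduce each to base SI dimensions:
  19.04 K⁻¹·kg·m²·s⁻²:  kg·m²·s⁻²·K⁻¹
  (8.2 kg) × (36.5 K^-1·s^-2·m^2):  [kg] · [m²·s⁻²·K⁻¹] = kg·m²·s⁻²·K⁻¹
  696 J·K⁻¹·mol⁻¹:  J·mol⁻¹·K⁻¹ = N·m·mol⁻¹·K⁻¹ = kg·m²·s⁻²·K⁻¹·mol⁻¹
  733 K⁻¹·J:  J·K⁻¹ = N·m·K⁻¹ = kg·m²·s⁻²·K⁻¹
  (163 s⁻²·K⁻¹·m²) × (90.92 kg):  [m²·s⁻²·K⁻¹] · [kg] = kg·m²·s⁻²·K⁻¹
The terms do not share a single dimension (kg·m²·s⁻²·K⁻¹ vs kg·m²·s⁻²·K⁻¹·mol⁻¹).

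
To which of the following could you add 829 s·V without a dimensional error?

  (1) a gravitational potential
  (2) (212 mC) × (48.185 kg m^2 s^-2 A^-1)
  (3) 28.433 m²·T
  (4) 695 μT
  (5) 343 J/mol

(3)

Reference: V·s = J·C⁻¹·s = kg·m²·s⁻²·A⁻¹.
Each option:
  (1) [gravitational potential] = m²·s⁻²
  (2) [s·A] · [kg·m²·s⁻²·A⁻¹] = kg·m²·s⁻¹
  (3) T·m² = Wb·m⁻²·m² = kg·m²·s⁻²·A⁻¹  ← same
  (4) T = Wb·m⁻² = kg·s⁻²·A⁻¹
  (5) J·mol⁻¹ = N·m·mol⁻¹ = kg·m²·s⁻²·mol⁻¹
Only (3) matches kg·m²·s⁻²·A⁻¹.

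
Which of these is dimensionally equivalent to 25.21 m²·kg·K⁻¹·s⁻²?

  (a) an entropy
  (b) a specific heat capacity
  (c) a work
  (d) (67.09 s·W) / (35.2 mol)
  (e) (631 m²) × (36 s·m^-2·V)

(a)

Reference: kg·m²·s⁻²·K⁻¹.
Each option:
  (a) [entropy] = kg·m²·s⁻²·K⁻¹  ← same
  (b) [specific heat capacity] = m²·s⁻²·K⁻¹
  (c) [work] = kg·m²·s⁻²
  (d) [kg·m²·s⁻²] / [mol] = kg·m²·s⁻²·mol⁻¹
  (e) [m²] · [kg·s⁻²·A⁻¹] = kg·m²·s⁻²·A⁻¹
Only (a) matches kg·m²·s⁻²·K⁻¹.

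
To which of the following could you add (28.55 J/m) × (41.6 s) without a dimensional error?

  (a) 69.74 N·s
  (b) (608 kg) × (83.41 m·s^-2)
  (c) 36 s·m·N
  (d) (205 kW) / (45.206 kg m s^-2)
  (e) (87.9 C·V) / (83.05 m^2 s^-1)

Reference: [kg·m·s⁻²] · [s] = kg·m·s⁻¹.
Each option:
  (a) N·s = kg·m·s⁻²·s = kg·m·s⁻¹  ← same
  (b) [kg] · [m·s⁻²] = kg·m·s⁻²
  (c) N·m·s = kg·m·s⁻²·m·s = kg·m²·s⁻¹
  (d) [kg·m²·s⁻³] / [kg·m·s⁻²] = m·s⁻¹
  (e) [kg·m²·s⁻²] / [m²·s⁻¹] = kg·s⁻¹
Only (a) matches kg·m·s⁻¹.

(a)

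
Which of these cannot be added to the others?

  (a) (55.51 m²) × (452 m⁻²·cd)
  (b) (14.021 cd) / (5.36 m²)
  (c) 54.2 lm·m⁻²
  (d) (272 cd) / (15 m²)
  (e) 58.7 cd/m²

Dimensions:
  (a) [m²] · [m⁻²·cd] = cd
  (b) [cd] / [m²] = m⁻²·cd
  (c) lm·m⁻² = cd·m⁻² = m⁻²·cd
  (d) [cd] / [m²] = m⁻²·cd
  (e) cd·m⁻² = m⁻²·cd
All reduce to m⁻²·cd except (a), which is cd.

(a)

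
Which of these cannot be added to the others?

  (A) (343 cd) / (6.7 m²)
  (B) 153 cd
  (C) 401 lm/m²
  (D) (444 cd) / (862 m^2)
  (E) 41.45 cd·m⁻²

Reduce each to base SI dimensions:
  (A) [cd] / [m²] = m⁻²·cd
  (B) cd
  (C) lm·m⁻² = cd·m⁻² = m⁻²·cd
  (D) [cd] / [m²] = m⁻²·cd
  (E) cd·m⁻² = m⁻²·cd
All reduce to m⁻²·cd except (B), which is cd.

(B)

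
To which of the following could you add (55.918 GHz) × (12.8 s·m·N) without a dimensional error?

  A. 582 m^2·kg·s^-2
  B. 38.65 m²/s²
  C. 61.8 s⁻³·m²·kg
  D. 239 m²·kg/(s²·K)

Reference: [s⁻¹] · [kg·m²·s⁻¹] = kg·m²·s⁻².
Each option:
  A. kg·m²·s⁻²  ← same
  B. m²·s⁻²
  C. kg·m²·s⁻³
  D. kg·m²·s⁻²·K⁻¹
Only A. matches kg·m²·s⁻².

A.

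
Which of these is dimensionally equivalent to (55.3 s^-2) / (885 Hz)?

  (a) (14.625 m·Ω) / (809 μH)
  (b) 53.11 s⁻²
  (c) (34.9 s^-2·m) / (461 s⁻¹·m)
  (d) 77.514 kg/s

(c)

Reference: [s⁻²] / [s⁻¹] = s⁻¹.
Each option:
  (a) [kg·m³·s⁻³·A⁻²] / [kg·m²·s⁻²·A⁻²] = m·s⁻¹
  (b) s⁻²
  (c) [m·s⁻²] / [m·s⁻¹] = s⁻¹  ← same
  (d) kg·s⁻¹
Only (c) matches s⁻¹.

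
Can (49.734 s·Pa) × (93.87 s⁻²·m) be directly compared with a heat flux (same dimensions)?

Expand each in SI base units:
  (49.734 s·Pa) × (93.87 s⁻²·m):  [kg·m⁻¹·s⁻¹] · [m·s⁻²] = kg·s⁻³
  a heat flux:  [heat flux] = kg·s⁻³
Both are kg·s⁻³, so they have the same dimensions and can be added.

Yes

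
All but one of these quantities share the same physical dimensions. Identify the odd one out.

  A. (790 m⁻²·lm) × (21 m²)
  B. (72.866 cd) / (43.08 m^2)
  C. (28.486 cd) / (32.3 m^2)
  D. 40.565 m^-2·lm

In SI base units:
  A. [m⁻²·cd] · [m²] = cd
  B. [cd] / [m²] = m⁻²·cd
  C. [cd] / [m²] = m⁻²·cd
  D. lm·m⁻² = cd·m⁻² = m⁻²·cd
All reduce to m⁻²·cd except A., which is cd.

A.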